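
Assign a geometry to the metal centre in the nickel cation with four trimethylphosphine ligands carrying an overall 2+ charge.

square planar

Ligand charges: trimethylphosphine is neutral. With an overall charge of +2 the nickel centre must be in the +2 oxidation state.
Ni sits in group 10, so the d-electron count is 10 − 2 = 8.
With 4 monodentate ligands the coordination number is 4.
Trimethylphosphine is a strong-field ligand (high in the spectrochemical series).
A 3d d⁸ ion with strong-field ligands gains enough CFSE to favour square planar over tetrahedral.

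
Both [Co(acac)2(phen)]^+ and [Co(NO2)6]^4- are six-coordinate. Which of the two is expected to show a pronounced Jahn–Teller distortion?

[Co(NO2)6]^4-

[Co(acac)2(phen)]^+: Summing ligand charges against the +1 overall charge gives an oxidation state of +3 for cobalt. Group 9 minus oxidation state 3 gives a d⁶ configuration. Co(III) has an exceptionally large octahedral splitting and is low-spin with essentially every ligand except fluoride. The d⁶ configuration leaves the e_g set evenly filled (or empty) — no strong Jahn–Teller driving force.
[Co(NO2)6]^4-: Each nitro (N-bound nitrite) is −1; balancing the −4 overall charge requires Co(II). Group 9 minus oxidation state 2 gives a d⁷ configuration. Nitro (N-bound nitrite) is a strong-field ligand (high in the spectrochemical series) for a first-row metal, so the complex is low-spin. The t₂g⁶e_g¹ (low-spin) configuration has an unevenly filled e_g set; the Jahn–Teller theorem predicts a tetragonal distortion (typically axial elongation) to lift the degeneracy.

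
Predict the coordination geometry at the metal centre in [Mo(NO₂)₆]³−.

Summing ligand charges against the −3 overall charge gives an oxidation state of +3 for molybdenum.
Molybdenum is a group-6 element; Mo(III) is therefore d³.
Coordination number: 6.
Six donors around a single metal centre give an octahedral coordination sphere.

octahedral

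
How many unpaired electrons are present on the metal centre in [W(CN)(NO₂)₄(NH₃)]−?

Ligand charges: each cyanide is −1; each nitro (N-bound nitrite) is −1; ammonia is neutral. With an overall charge of −1 the tungsten centre must be in the +4 oxidation state.
Group 6 minus oxidation state 4 gives a d² configuration.
In an octahedral field the d² configuration is t₂g²e_g⁰ (only one arrangement possible), giving 2 unpaired electrons.

2 unpaired electrons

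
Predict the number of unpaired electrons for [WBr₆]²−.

Each bromide is −1; balancing the −2 overall charge requires W(IV).
W sits in group 6, so the d-electron count is 6 − 4 = 2.
In an octahedral field the d² configuration is t₂g²e_g⁰ (only one arrangement possible), giving 2 unpaired electrons.

2 unpaired electrons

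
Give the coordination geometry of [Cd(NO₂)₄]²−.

tetrahedral

Each nitro (N-bound nitrite) is −1; balancing the −2 overall charge requires Cd(II).
Cadmium is a group-12 element; Cd(II) is therefore d¹⁰.
With 4 monodentate ligands the coordination number is 4.
A d¹⁰ ion has no crystal-field stabilisation preference between square planar and tetrahedral, so four ligands adopt the sterically favoured tetrahedral geometry.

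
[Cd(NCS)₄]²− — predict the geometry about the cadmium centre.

tetrahedral

Summing ligand charges against the −2 overall charge gives an oxidation state of +2 for cadmium.
Cd sits in group 12, so the d-electron count is 12 − 2 = 10.
With 4 monodentate ligands the coordination number is 4.
A d¹⁰ ion has no crystal-field stabilisation preference between square planar and tetrahedral, so four ligands adopt the sterically favoured tetrahedral geometry.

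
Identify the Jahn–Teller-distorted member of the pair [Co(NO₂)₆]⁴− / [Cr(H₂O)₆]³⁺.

[Co(NO₂)₆]⁴−

[Co(NO₂)₆]⁴−: Summing ligand charges against the −4 overall charge gives an oxidation state of +2 for cobalt. Cobalt is a group-9 element; Co(II) is therefore d⁷. Nitro (N-bound nitrite) is a strong-field ligand (high in the spectrochemical series) for a first-row metal, so the complex is low-spin. The t₂g⁶e_g¹ (low-spin) configuration has an unevenly filled e_g set; the Jahn–Teller theorem predicts a tetragonal distortion (typically axial elongation) to lift the degeneracy.
[Cr(H₂O)₆]³⁺: Summing ligand charges against the +3 overall charge gives an oxidation state of +3 for chromium. Chromium is a group-6 element; Cr(III) is therefore d³. The d³ configuration leaves the e_g set evenly filled (or empty) — no strong Jahn–Teller driving force.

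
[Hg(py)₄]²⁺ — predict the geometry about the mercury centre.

tetrahedral

Summing ligand charges against the +2 overall charge gives an oxidation state of +2 for mercury.
Hg sits in group 12, so the d-electron count is 12 − 2 = 10.
With 4 monodentate ligands the coordination number is 4.
A d¹⁰ ion has no crystal-field stabilisation preference between square planar and tetrahedral, so four ligands adopt the sterically favoured tetrahedral geometry.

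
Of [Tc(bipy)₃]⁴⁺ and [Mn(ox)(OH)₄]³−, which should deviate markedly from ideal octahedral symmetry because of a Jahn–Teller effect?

[Tc(bipy)₃]⁴⁺: Summing ligand charges against the +4 overall charge gives an oxidation state of +4 for technetium. Group 7 minus oxidation state 4 gives a d³ configuration. The d³ configuration leaves the e_g set evenly filled (or empty) — no strong Jahn–Teller driving force.
[Mn(ox)(OH)₄]³−: Ligand charges: each oxalate is −2; each hydroxide is −1. With an overall charge of −3 the manganese centre must be in the +3 oxidation state. Group 7 minus oxidation state 3 gives a d⁴ configuration. Hydroxide and oxalate are weak-field ligands for a first-row metal, so the complex is high-spin. The t₂g³e_g¹ (high-spin) configuration has an unevenly filled e_g set; the Jahn–Teller theorem predicts a tetragonal distortion (typically axial elongation) to lift the degeneracy.

[Mn(ox)(OH)₄]³−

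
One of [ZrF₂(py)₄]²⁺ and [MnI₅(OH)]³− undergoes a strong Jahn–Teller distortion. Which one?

[ZrF₂(py)₄]²⁺: Summing ligand charges against the +2 overall charge gives an oxidation state of +4 for zirconium. Group 4 minus oxidation state 4 gives a d⁰ configuration. The d⁰ configuration leaves the e_g set evenly filled (or empty) — no strong Jahn–Teller driving force.
[MnI₅(OH)]³−: Each iodide is −1; each hydroxide is −1; balancing the −3 overall charge requires Mn(III). Group 7 minus oxidation state 3 gives a d⁴ configuration. Hydroxide and iodide are weak-field ligands for a first-row metal, so the complex is high-spin. The t₂g³e_g¹ (high-spin) configuration has an unevenly filled e_g set; the Jahn–Teller theorem predicts a tetragonal distortion (typically axial elongation) to lift the degeneracy.

[MnI₅(OH)]³−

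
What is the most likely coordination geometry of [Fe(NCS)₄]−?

tetrahedral

Summing ligand charges against the −1 overall charge gives an oxidation state of +3 for iron.
Iron is a group-8 element; Fe(III) is therefore d⁵.
Coordination number: 4.
Isothiocyanate is a weak-field ligand.
A high-spin d⁵ ion has zero CFSE in either geometry, so four ligands adopt the sterically favoured tetrahedral geometry.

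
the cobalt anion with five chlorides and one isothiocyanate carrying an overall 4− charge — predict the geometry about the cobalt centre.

octahedral

Each chloride is −1; each isothiocyanate is −1; balancing the −4 overall charge requires Co(II).
Cobalt is a group-9 element; Co(II) is therefore d⁷.
Coordination number: 6.
Six donors around a single metal centre give an octahedral coordination sphere.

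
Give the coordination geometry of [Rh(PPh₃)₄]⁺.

square planar

Summing ligand charges against the +1 overall charge gives an oxidation state of +1 for rhodium.
Rhodium is a group-9 element; Rh(I) is therefore d⁸.
With 4 monodentate ligands the coordination number is 4.
A 4d d⁸ ion has a large crystal-field splitting; square planar leaves the high-energy d_{x²−y²} orbital empty and maximises CFSE.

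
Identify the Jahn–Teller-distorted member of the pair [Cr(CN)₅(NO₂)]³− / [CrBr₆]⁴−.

[CrBr₆]⁴−

[Cr(CN)₅(NO₂)]³−: Summing ligand charges against the −3 overall charge gives an oxidation state of +3 for chromium. Chromium is a group-6 element; Cr(III) is therefore d³. The d³ configuration leaves the e_g set evenly filled (or empty) — no strong Jahn–Teller driving force.
[CrBr₆]⁴−: Ligand charges: each bromide is −1. With an overall charge of −4 the chromium centre must be in the +2 oxidation state. Cr sits in group 6, so the d-electron count is 6 − 2 = 4. Bromide is a weak-field ligand for a first-row metal, so the complex is high-spin. The t₂g³e_g¹ (high-spin) configuration has an unevenly filled e_g set; the Jahn–Teller theorem predicts a tetragonal distortion (typically axial elongation) to lift the degeneracy.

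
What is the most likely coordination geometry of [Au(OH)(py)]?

linear

Ligand charges: each hydroxide is −1; pyridine is neutral. With an overall charge of 0 the gold centre must be in the +1 oxidation state.
Au sits in group 11, so the d-electron count is 11 − 1 = 10.
With 2 monodentate ligands the coordination number is 2.
A d¹⁰ ion with only two ligands adopts a linear arrangement (sp hybridisation; no CFSE preference).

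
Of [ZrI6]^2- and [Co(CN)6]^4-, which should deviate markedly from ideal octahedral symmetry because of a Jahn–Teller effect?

[ZrI6]^2-: Summing ligand charges against the −2 overall charge gives an oxidation state of +4 for zirconium. Group 4 minus oxidation state 4 gives a d⁰ configuration. The d⁰ configuration leaves the e_g set evenly filled (or empty) — no strong Jahn–Teller driving force.
[Co(CN)6]^4-: Ligand charges: each cyanide is −1. With an overall charge of −4 the cobalt centre must be in the +2 oxidation state. Cobalt is a group-9 element; Co(II) is therefore d⁷. Cyanide is a strong-field ligand (high in the spectrochemical series) for a first-row metal, so the complex is low-spin. The t₂g⁶e_g¹ (low-spin) configuration has an unevenly filled e_g set; the Jahn–Teller theorem predicts a tetragonal distortion (typically axial elongation) to lift the degeneracy.

[Co(CN)6]^4-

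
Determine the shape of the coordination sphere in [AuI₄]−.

square planar

Summing ligand charges against the −1 overall charge gives an oxidation state of +3 for gold.
Group 11 minus oxidation state 3 gives a d⁸ configuration.
Coordination number: 4.
A 5d d⁸ ion has a large crystal-field splitting; square planar leaves the high-energy d_{x²−y²} orbital empty and maximises CFSE.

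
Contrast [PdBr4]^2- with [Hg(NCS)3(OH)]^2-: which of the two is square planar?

For [PdBr4]^2-: Ligand charges: each bromide is −1. With an overall charge of −2 the palladium centre must be in the +2 oxidation state. Group 10 minus oxidation state 2 gives a d⁸ configuration. A 4d d⁸ ion has a large crystal-field splitting; square planar leaves the high-energy d_{x²−y²} orbital empty and maximises CFSE. → square planar.
For [Hg(NCS)3(OH)]^2-: Each isothiocyanate is −1; each hydroxide is −1; balancing the −2 overall charge requires Hg(II). Group 12 minus oxidation state 2 gives a d¹⁰ configuration. A d¹⁰ ion has no crystal-field stabilisation preference between square planar and tetrahedral, so four ligands adopt the sterically favoured tetrahedral geometry. → tetrahedral.

[PdBr4]^2-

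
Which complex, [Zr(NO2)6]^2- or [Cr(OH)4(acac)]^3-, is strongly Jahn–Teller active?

[Zr(NO2)6]^2-: Ligand charges: each nitro (N-bound nitrite) is −1. With an overall charge of −2 the zirconium centre must be in the +4 oxidation state. Zr sits in group 4, so the d-electron count is 4 − 4 = 0. The d⁰ configuration leaves the e_g set evenly filled (or empty) — no strong Jahn–Teller driving force.
[Cr(OH)4(acac)]^3-: Summing ligand charges against the −3 overall charge gives an oxidation state of +2 for chromium. Cr sits in group 6, so the d-electron count is 6 − 2 = 4. Acetylacetonate and hydroxide are weak-field ligands for a first-row metal, so the complex is high-spin. The t₂g³e_g¹ (high-spin) configuration has an unevenly filled e_g set; the Jahn–Teller theorem predicts a tetragonal distortion (typically axial elongation) to lift the degeneracy.

[Cr(OH)4(acac)]^3-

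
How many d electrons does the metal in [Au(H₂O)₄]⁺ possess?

d10

Water is neutral; balancing the +1 overall charge requires Au(I).
Au sits in group 11, so the d-electron count is 11 − 1 = 10.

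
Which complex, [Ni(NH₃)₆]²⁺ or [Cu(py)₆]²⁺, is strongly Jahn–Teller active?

[Ni(NH₃)₆]²⁺: Summing ligand charges against the +2 overall charge gives an oxidation state of +2 for nickel. Group 10 minus oxidation state 2 gives a d⁸ configuration. The d⁸ configuration leaves the e_g set evenly filled (or empty) — no strong Jahn–Teller driving force.
[Cu(py)₆]²⁺: Ligand charges: pyridine is neutral. With an overall charge of +2 the copper centre must be in the +2 oxidation state. Cu sits in group 11, so the d-electron count is 11 − 2 = 9. The t₂g⁶e_g³ configuration has an unevenly filled e_g set; the Jahn–Teller theorem predicts a tetragonal distortion (typically axial elongation) to lift the degeneracy.

[Cu(py)₆]²⁺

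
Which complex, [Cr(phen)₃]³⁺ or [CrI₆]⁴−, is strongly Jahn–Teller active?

[CrI₆]⁴−

[Cr(phen)₃]³⁺: Ligand charges: 1,10-phenanthroline is neutral. With an overall charge of +3 the chromium centre must be in the +3 oxidation state. Group 6 minus oxidation state 3 gives a d³ configuration. The d³ configuration leaves the e_g set evenly filled (or empty) — no strong Jahn–Teller driving force.
[CrI₆]⁴−: Each iodide is −1; balancing the −4 overall charge requires Cr(II). Group 6 minus oxidation state 2 gives a d⁴ configuration. Iodide is a weak-field ligand for a first-row metal, so the complex is high-spin. The t₂g³e_g¹ (high-spin) configuration has an unevenly filled e_g set; the Jahn–Teller theorem predicts a tetragonal distortion (typically axial elongation) to lift the degeneracy.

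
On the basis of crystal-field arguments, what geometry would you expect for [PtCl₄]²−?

Summing ligand charges against the −2 overall charge gives an oxidation state of +2 for platinum.
Pt sits in group 10, so the d-electron count is 10 − 2 = 8.
With 4 monodentate ligands the coordination number is 4.
A 5d d⁸ ion has a large crystal-field splitting; square planar leaves the high-energy d_{x²−y²} orbital empty and maximises CFSE.

square planar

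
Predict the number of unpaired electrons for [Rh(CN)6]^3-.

0 unpaired electrons

Each cyanide is −1; balancing the −3 overall charge requires Rh(III).
Rhodium is a group-9 element; Rh(III) is therefore d⁶.
The spin state decides the count: a 4d ion has a large Δₒ and is invariably low-spin.
An octahedral low-spin d⁶ ion is t₂g⁶e_g⁰, giving 0 unpaired electrons.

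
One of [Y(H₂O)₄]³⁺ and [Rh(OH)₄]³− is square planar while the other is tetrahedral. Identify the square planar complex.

[Rh(OH)₄]³−

For [Y(H₂O)₄]³⁺: Summing ligand charges against the +3 overall charge gives an oxidation state of +3 for yttrium. Yttrium is a group-3 element; Y(III) is therefore d⁰. A d⁰ ion has no crystal-field stabilisation preference between square planar and tetrahedral, so four ligands adopt the sterically favoured tetrahedral geometry. → tetrahedral.
For [Rh(OH)₄]³−: Each hydroxide is −1; balancing the −3 overall charge requires Rh(I). Group 9 minus oxidation state 1 gives a d⁸ configuration. A 4d d⁸ ion has a large crystal-field splitting; square planar leaves the high-energy d_{x²−y²} orbital empty and maximises CFSE. → square planar.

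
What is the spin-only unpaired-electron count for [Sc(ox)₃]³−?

0 unpaired electrons

Each oxalate is −2; balancing the −3 overall charge requires Sc(III).
Group 3 minus oxidation state 3 gives a d⁰ configuration.
Counting donor atoms: 3×oxalate (bidentate) → 6 donors. Coordination number = 6.
In an octahedral field the d⁰ configuration is t₂g⁰e_g⁰, giving 0 unpaired electrons.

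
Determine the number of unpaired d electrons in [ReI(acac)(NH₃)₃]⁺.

2 unpaired electrons

Summing ligand charges against the +1 overall charge gives an oxidation state of +3 for rhenium.
Re sits in group 7, so the d-electron count is 7 − 3 = 4.
Counting donor atoms: 1×iodide (monodentate) → 1 donor; 1×acetylacetonate (bidentate) → 2 donors; 3×ammonia (monodentate) → 3 donors. Coordination number = 6.
The spin state decides the count: a 5d ion has a large Δₒ and is invariably low-spin.
An octahedral low-spin d⁴ ion is t₂g⁴e_g⁰, giving 2 unpaired electrons.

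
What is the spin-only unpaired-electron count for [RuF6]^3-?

1 unpaired electron

Summing ligand charges against the −3 overall charge gives an oxidation state of +3 for ruthenium.
Ru sits in group 8, so the d-electron count is 8 − 3 = 5.
The spin state decides the count: a 4d ion has a large Δₒ and is invariably low-spin.
An octahedral low-spin d⁵ ion is t₂g⁵e_g⁰, giving 1 unpaired electron.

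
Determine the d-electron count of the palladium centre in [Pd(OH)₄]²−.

d⁸

Ligand charges: each hydroxide is −1. With an overall charge of −2 the palladium centre must be in the +2 oxidation state.
Group 10 minus oxidation state 2 gives a d⁸ configuration.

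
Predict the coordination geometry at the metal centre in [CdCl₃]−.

Each chloride is −1; balancing the −1 overall charge requires Cd(II).
Group 12 minus oxidation state 2 gives a d¹⁰ configuration.
With 3 monodentate ligands the coordination number is 3.
Three ligands around a d¹⁰ centre minimise repulsion in a trigonal-planar arrangement.

trigonal planar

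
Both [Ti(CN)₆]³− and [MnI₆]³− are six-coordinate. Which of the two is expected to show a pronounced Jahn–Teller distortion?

[MnI₆]³−

[Ti(CN)₆]³−: Each cyanide is −1; balancing the −3 overall charge requires Ti(III). Group 4 minus oxidation state 3 gives a d¹ configuration. The d¹ configuration leaves the e_g set evenly filled (or empty) — no strong Jahn–Teller driving force.
[MnI₆]³−: Each iodide is −1; balancing the −3 overall charge requires Mn(III). Mn sits in group 7, so the d-electron count is 7 − 3 = 4. Iodide is a weak-field ligand for a first-row metal, so the complex is high-spin. The t₂g³e_g¹ (high-spin) configuration has an unevenly filled e_g set; the Jahn–Teller theorem predicts a tetragonal distortion (typically axial elongation) to lift the degeneracy.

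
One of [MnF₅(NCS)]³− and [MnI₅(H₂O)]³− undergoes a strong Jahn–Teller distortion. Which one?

[MnF₅(NCS)]³−: Ligand charges: each fluoride is −1; each isothiocyanate is −1. With an overall charge of −3 the manganese centre must be in the +3 oxidation state. Manganese is a group-7 element; Mn(III) is therefore d⁴. Fluoride and isothiocyanate are weak-field ligands for a first-row metal, so the complex is high-spin. The t₂g³e_g¹ (high-spin) configuration has an unevenly filled e_g set; the Jahn–Teller theorem predicts a tetragonal distortion (typically axial elongation) to lift the degeneracy.
[MnI₅(H₂O)]³−: Ligand charges: each iodide is −1; water is neutral. With an overall charge of −3 the manganese centre must be in the +2 oxidation state. Mn sits in group 7, so the d-electron count is 7 − 2 = 5. Iodide is a weak-field ligand for a first-row metal, so the complex is high-spin. The d⁵ configuration leaves the e_g set evenly filled (or empty) — no strong Jahn–Teller driving force.

[MnF₅(NCS)]³−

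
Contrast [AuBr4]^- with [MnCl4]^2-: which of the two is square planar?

[AuBr4]^-

For [AuBr4]^-: Ligand charges: each bromide is −1. With an overall charge of −1 the gold centre must be in the +3 oxidation state. Group 11 minus oxidation state 3 gives a d⁸ configuration. A 5d d⁸ ion has a large crystal-field splitting; square planar leaves the high-energy d_{x²−y²} orbital empty and maximises CFSE. → square planar.
For [MnCl4]^2-: Ligand charges: each chloride is −1. With an overall charge of −2 the manganese centre must be in the +2 oxidation state. Mn sits in group 7, so the d-electron count is 7 − 2 = 5. A high-spin d⁵ ion has zero CFSE in either geometry, so four ligands adopt the sterically favoured tetrahedral geometry. → tetrahedral.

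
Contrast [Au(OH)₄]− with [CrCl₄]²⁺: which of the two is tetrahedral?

For [Au(OH)₄]−: Ligand charges: each hydroxide is −1. With an overall charge of −1 the gold centre must be in the +3 oxidation state. Au sits in group 11, so the d-electron count is 11 − 3 = 8. A 5d d⁸ ion has a large crystal-field splitting; square planar leaves the high-energy d_{x²−y²} orbital empty and maximises CFSE. → square planar.
For [CrCl₄]²⁺: Ligand charges: each chloride is −1. With an overall charge of +2 the chromium centre must be in the +6 oxidation state. Cr sits in group 6, so the d-electron count is 6 − 6 = 0. A d⁰ ion has no crystal-field stabilisation preference between square planar and tetrahedral, so four ligands adopt the sterically favoured tetrahedral geometry. → tetrahedral.

[CrCl₄]²⁺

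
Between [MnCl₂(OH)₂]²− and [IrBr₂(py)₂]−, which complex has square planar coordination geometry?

[IrBr₂(py)₂]−

For [MnCl₂(OH)₂]²−: Each chloride is −1; each hydroxide is −1; balancing the −2 overall charge requires Mn(II). Group 7 minus oxidation state 2 gives a d⁵ configuration. A high-spin d⁵ ion has zero CFSE in either geometry, so four ligands adopt the sterically favoured tetrahedral geometry. → tetrahedral.
For [IrBr₂(py)₂]−: Each bromide is −1; pyridine is neutral; balancing the −1 overall charge requires Ir(I). Group 9 minus oxidation state 1 gives a d⁸ configuration. A 5d d⁸ ion has a large crystal-field splitting; square planar leaves the high-energy d_{x²−y²} orbital empty and maximises CFSE. → square planar.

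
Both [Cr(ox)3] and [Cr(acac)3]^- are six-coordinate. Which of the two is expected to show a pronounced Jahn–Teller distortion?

[Cr(acac)3]^-

[Cr(ox)3]: Each oxalate is −2; balancing the 0 overall charge requires Cr(VI). Cr sits in group 6, so the d-electron count is 6 − 6 = 0. The d⁰ configuration leaves the e_g set evenly filled (or empty) — no strong Jahn–Teller driving force.
[Cr(acac)3]^-: Summing ligand charges against the −1 overall charge gives an oxidation state of +2 for chromium. Group 6 minus oxidation state 2 gives a d⁴ configuration. Acetylacetonate is a weak-field ligand for a first-row metal, so the complex is high-spin. The t₂g³e_g¹ (high-spin) configuration has an unevenly filled e_g set; the Jahn–Teller theorem predicts a tetragonal distortion (typically axial elongation) to lift the degeneracy.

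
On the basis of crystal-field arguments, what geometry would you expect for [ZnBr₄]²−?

Ligand charges: each bromide is −1. With an overall charge of −2 the zinc centre must be in the +2 oxidation state.
Zinc is a group-12 element; Zn(II) is therefore d¹⁰.
With 4 monodentate ligands the coordination number is 4.
A d¹⁰ ion has no crystal-field stabilisation preference between square planar and tetrahedral, so four ligands adopt the sterically favoured tetrahedral geometry.

tetrahedral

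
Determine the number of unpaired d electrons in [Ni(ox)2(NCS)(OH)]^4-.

2 unpaired electrons

Each oxalate is −2; each isothiocyanate is −1; each hydroxide is −1; balancing the −4 overall charge requires Ni(II).
Nickel is a group-10 element; Ni(II) is therefore d⁸.
Counting donor atoms: 2×oxalate (bidentate) → 4 donors; 1×isothiocyanate (monodentate) → 1 donor; 1×hydroxide (monodentate) → 1 donor. Coordination number = 6.
In an octahedral field the d⁸ configuration is t₂g⁶e_g² (only one arrangement possible), giving 2 unpaired electrons.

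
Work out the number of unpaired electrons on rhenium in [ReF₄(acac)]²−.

2

Ligand charges: each fluoride is −1; each acetylacetonate is −1. With an overall charge of −2 the rhenium centre must be in the +3 oxidation state.
Group 7 minus oxidation state 3 gives a d⁴ configuration.
Counting donor atoms: 4×fluoride (monodentate) → 4 donors; 1×acetylacetonate (bidentate) → 2 donors. Coordination number = 6.
The spin state decides the count: a 5d ion has a large Δₒ and is invariably low-spin.
An octahedral low-spin d⁴ ion is t₂g⁴e_g⁰, giving 2 unpaired electrons.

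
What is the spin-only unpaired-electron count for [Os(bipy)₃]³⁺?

1

2,2′-bipyridine is neutral; balancing the +3 overall charge requires Os(III).
Os sits in group 8, so the d-electron count is 8 − 3 = 5.
Counting donor atoms: 3×2,2′-bipyridine (bidentate) → 6 donors. Coordination number = 6.
The spin state decides the count: a 5d ion has a large Δₒ and is invariably low-spin.
An octahedral low-spin d⁵ ion is t₂g⁵e_g⁰, giving 1 unpaired electron.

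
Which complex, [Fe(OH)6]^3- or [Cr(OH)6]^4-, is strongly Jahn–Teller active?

[Cr(OH)6]^4-

[Fe(OH)6]^3-: Each hydroxide is −1; balancing the −3 overall charge requires Fe(III). Fe sits in group 8, so the d-electron count is 8 − 3 = 5. Hydroxide is a weak-field ligand for a first-row metal, so the complex is high-spin. The d⁵ configuration leaves the e_g set evenly filled (or empty) — no strong Jahn–Teller driving force.
[Cr(OH)6]^4-: Summing ligand charges against the −4 overall charge gives an oxidation state of +2 for chromium. Group 6 minus oxidation state 2 gives a d⁴ configuration. Hydroxide is a weak-field ligand for a first-row metal, so the complex is high-spin. The t₂g³e_g¹ (high-spin) configuration has an unevenly filled e_g set; the Jahn–Teller theorem predicts a tetragonal distortion (typically axial elongation) to lift the degeneracy.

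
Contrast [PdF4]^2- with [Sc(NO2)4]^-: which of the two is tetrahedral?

For [PdF4]^2-: Ligand charges: each fluoride is −1. With an overall charge of −2 the palladium centre must be in the +2 oxidation state. Group 10 minus oxidation state 2 gives a d⁸ configuration. A 4d d⁸ ion has a large crystal-field splitting; square planar leaves the high-energy d_{x²−y²} orbital empty and maximises CFSE. → square planar.
For [Sc(NO2)4]^-: Ligand charges: each nitro (N-bound nitrite) is −1. With an overall charge of −1 the scandium centre must be in the +3 oxidation state. Sc sits in group 3, so the d-electron count is 3 − 3 = 0. A d⁰ ion has no crystal-field stabilisation preference between square planar and tetrahedral, so four ligands adopt the sterically favoured tetrahedral geometry. → tetrahedral.

[Sc(NO2)4]^-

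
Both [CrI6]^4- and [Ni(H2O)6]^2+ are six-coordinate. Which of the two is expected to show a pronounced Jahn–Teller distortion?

[CrI6]^4-

[CrI6]^4-: Summing ligand charges against the −4 overall charge gives an oxidation state of +2 for chromium. Chromium is a group-6 element; Cr(II) is therefore d⁴. Iodide is a weak-field ligand for a first-row metal, so the complex is high-spin. The t₂g³e_g¹ (high-spin) configuration has an unevenly filled e_g set; the Jahn–Teller theorem predicts a tetragonal distortion (typically axial elongation) to lift the degeneracy.
[Ni(H2O)6]^2+: Water is neutral; balancing the +2 overall charge requires Ni(II). Group 10 minus oxidation state 2 gives a d⁸ configuration. The d⁸ configuration leaves the e_g set evenly filled (or empty) — no strong Jahn–Teller driving force.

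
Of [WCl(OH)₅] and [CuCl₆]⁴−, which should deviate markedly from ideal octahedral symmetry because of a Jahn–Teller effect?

[CuCl₆]⁴−

[WCl(OH)₅]: Each chloride is −1; each hydroxide is −1; balancing the 0 overall charge requires W(VI). Group 6 minus oxidation state 6 gives a d⁰ configuration. The d⁰ configuration leaves the e_g set evenly filled (or empty) — no strong Jahn–Teller driving force.
[CuCl₆]⁴−: Ligand charges: each chloride is −1. With an overall charge of −4 the copper centre must be in the +2 oxidation state. Copper is a group-11 element; Cu(II) is therefore d⁹. The t₂g⁶e_g³ configuration has an unevenly filled e_g set; the Jahn–Teller theorem predicts a tetragonal distortion (typically axial elongation) to lift the degeneracy.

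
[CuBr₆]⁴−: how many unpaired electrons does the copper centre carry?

Summing ligand charges against the −4 overall charge gives an oxidation state of +2 for copper.
Copper is a group-11 element; Cu(II) is therefore d⁹.
In an octahedral field the d⁹ configuration is t₂g⁶e_g³ (only one arrangement possible), giving 1 unpaired electron.

1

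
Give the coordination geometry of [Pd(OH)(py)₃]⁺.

Summing ligand charges against the +1 overall charge gives an oxidation state of +2 for palladium.
Group 10 minus oxidation state 2 gives a d⁸ configuration.
Coordination number: 4.
A 4d d⁸ ion has a large crystal-field splitting; square planar leaves the high-energy d_{x²−y²} orbital empty and maximises CFSE.

square planar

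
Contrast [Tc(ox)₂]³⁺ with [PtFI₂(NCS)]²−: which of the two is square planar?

For [Tc(ox)₂]³⁺: Summing ligand charges against the +3 overall charge gives an oxidation state of +7 for technetium. Tc sits in group 7, so the d-electron count is 7 − 7 = 0. A d⁰ ion has no crystal-field stabilisation preference between square planar and tetrahedral, so four ligands adopt the sterically favoured tetrahedral geometry. → tetrahedral.
For [PtFI₂(NCS)]²−: Each fluoride is −1; each iodide is −1; each isothiocyanate is −1; balancing the −2 overall charge requires Pt(II). Pt sits in group 10, so the d-electron count is 10 − 2 = 8. A 5d d⁸ ion has a large crystal-field splitting; square planar leaves the high-energy d_{x²−y²} orbital empty and maximises CFSE. → square planar.

[PtFI₂(NCS)]²−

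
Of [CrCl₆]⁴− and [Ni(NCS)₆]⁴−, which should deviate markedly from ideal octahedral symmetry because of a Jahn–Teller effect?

[CrCl₆]⁴−

[CrCl₆]⁴−: Summing ligand charges against the −4 overall charge gives an oxidation state of +2 for chromium. Chromium is a group-6 element; Cr(II) is therefore d⁴. Chloride is a weak-field ligand for a first-row metal, so the complex is high-spin. The t₂g³e_g¹ (high-spin) configuration has an unevenly filled e_g set; the Jahn–Teller theorem predicts a tetragonal distortion (typically axial elongation) to lift the degeneracy.
[Ni(NCS)₆]⁴−: Ligand charges: each isothiocyanate is −1. With an overall charge of −4 the nickel centre must be in the +2 oxidation state. Nickel is a group-10 element; Ni(II) is therefore d⁸. The d⁸ configuration leaves the e_g set evenly filled (or empty) — no strong Jahn–Teller driving force.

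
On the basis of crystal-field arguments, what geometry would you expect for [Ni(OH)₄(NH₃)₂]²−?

Summing ligand charges against the −2 overall charge gives an oxidation state of +2 for nickel.
Ni sits in group 10, so the d-electron count is 10 − 2 = 8.
With 6 monodentate ligands the coordination number is 6.
Six donors around a single metal centre give an octahedral coordination sphere.

octahedral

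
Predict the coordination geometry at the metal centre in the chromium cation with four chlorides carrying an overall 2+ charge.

tetrahedral

Ligand charges: each chloride is −1. With an overall charge of +2 the chromium centre must be in the +6 oxidation state.
Cr sits in group 6, so the d-electron count is 6 − 6 = 0.
Coordination number: 4.
A d⁰ ion has no crystal-field stabilisation preference between square planar and tetrahedral, so four ligands adopt the sterically favoured tetrahedral geometry.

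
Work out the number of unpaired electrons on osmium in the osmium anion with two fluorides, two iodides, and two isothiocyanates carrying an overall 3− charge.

1

Each fluoride is −1; each iodide is −1; each isothiocyanate is −1; balancing the −3 overall charge requires Os(III).
Os sits in group 8, so the d-electron count is 8 − 3 = 5.
The spin state decides the count: a 5d ion has a large Δₒ and is invariably low-spin.
An octahedral low-spin d⁵ ion is t₂g⁵e_g⁰, giving 1 unpaired electron.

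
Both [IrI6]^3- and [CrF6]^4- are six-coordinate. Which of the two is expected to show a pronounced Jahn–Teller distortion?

[IrI6]^3-: Each iodide is −1; balancing the −3 overall charge requires Ir(III). Ir sits in group 9, so the d-electron count is 9 − 3 = 6. A 5d ion has a large Δₒ and is invariably low-spin. The d⁶ configuration leaves the e_g set evenly filled (or empty) — no strong Jahn–Teller driving force.
[CrF6]^4-: Each fluoride is −1; balancing the −4 overall charge requires Cr(II). Group 6 minus oxidation state 2 gives a d⁴ configuration. Fluoride is a weak-field ligand for a first-row metal, so the complex is high-spin. The t₂g³e_g¹ (high-spin) configuration has an unevenly filled e_g set; the Jahn–Teller theorem predicts a tetragonal distortion (typically axial elongation) to lift the degeneracy.

[CrF6]^4-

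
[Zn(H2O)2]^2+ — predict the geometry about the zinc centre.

linear

Ligand charges: water is neutral. With an overall charge of +2 the zinc centre must be in the +2 oxidation state.
Zn sits in group 12, so the d-electron count is 12 − 2 = 10.
Coordination number: 2.
A d¹⁰ ion with only two ligands adopts a linear arrangement (sp hybridisation; no CFSE preference).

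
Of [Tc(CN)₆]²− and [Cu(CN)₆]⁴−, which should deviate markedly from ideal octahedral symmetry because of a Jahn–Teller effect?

[Cu(CN)₆]⁴−

[Tc(CN)₆]²−: Each cyanide is −1; balancing the −2 overall charge requires Tc(IV). Tc sits in group 7, so the d-electron count is 7 − 4 = 3. The d³ configuration leaves the e_g set evenly filled (or empty) — no strong Jahn–Teller driving force.
[Cu(CN)₆]⁴−: Summing ligand charges against the −4 overall charge gives an oxidation state of +2 for copper. Copper is a group-11 element; Cu(II) is therefore d⁹. The t₂g⁶e_g³ configuration has an unevenly filled e_g set; the Jahn–Teller theorem predicts a tetragonal distortion (typically axial elongation) to lift the degeneracy.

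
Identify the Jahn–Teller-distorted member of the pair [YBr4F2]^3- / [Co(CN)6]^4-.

[Co(CN)6]^4-

[YBr4F2]^3-: Ligand charges: each bromide is −1; each fluoride is −1. With an overall charge of −3 the yttrium centre must be in the +3 oxidation state. Group 3 minus oxidation state 3 gives a d⁰ configuration. The d⁰ configuration leaves the e_g set evenly filled (or empty) — no strong Jahn–Teller driving force.
[Co(CN)6]^4-: Each cyanide is −1; balancing the −4 overall charge requires Co(II). Co sits in group 9, so the d-electron count is 9 − 2 = 7. Cyanide is a strong-field ligand (high in the spectrochemical series) for a first-row metal, so the complex is low-spin. The t₂g⁶e_g¹ (low-spin) configuration has an unevenly filled e_g set; the Jahn–Teller theorem predicts a tetragonal distortion (typically axial elongation) to lift the degeneracy.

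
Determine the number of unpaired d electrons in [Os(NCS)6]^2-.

Each isothiocyanate is −1; balancing the −2 overall charge requires Os(IV).
Osmium is a group-8 element; Os(IV) is therefore d⁴.
The spin state decides the count: a 5d ion has a large Δₒ and is invariably low-spin.
An octahedral low-spin d⁴ ion is t₂g⁴e_g⁰, giving 2 unpaired electrons.

2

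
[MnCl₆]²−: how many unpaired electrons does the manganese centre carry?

3

Ligand charges: each chloride is −1. With an overall charge of −2 the manganese centre must be in the +4 oxidation state.
Mn sits in group 7, so the d-electron count is 7 − 4 = 3.
In an octahedral field the d³ configuration is t₂g³e_g⁰ (only one arrangement possible), giving 3 unpaired electrons.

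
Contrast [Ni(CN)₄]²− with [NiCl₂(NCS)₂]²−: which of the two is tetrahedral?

[NiCl₂(NCS)₂]²−

For [Ni(CN)₄]²−: Each cyanide is −1; balancing the −2 overall charge requires Ni(II). Nickel is a group-10 element; Ni(II) is therefore d⁸. Cyanide is a strong-field ligand (high in the spectrochemical series). A 3d d⁸ ion with strong-field ligands gains enough CFSE to favour square planar over tetrahedral. → square planar.
For [NiCl₂(NCS)₂]²−: Each chloride is −1; each isothiocyanate is −1; balancing the −2 overall charge requires Ni(II). Group 10 minus oxidation state 2 gives a d⁸ configuration. Chloride and isothiocyanate are weak-field ligands. With weak-field ligands the CFSE gain from square planar is small, so a 3d d⁸ ion takes the sterically preferred tetrahedral geometry. → tetrahedral.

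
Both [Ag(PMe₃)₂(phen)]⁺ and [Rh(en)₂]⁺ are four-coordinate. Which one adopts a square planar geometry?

For [Ag(PMe₃)₂(phen)]⁺: Trimethylphosphine is neutral; 1,10-phenanthroline is neutral; balancing the +1 overall charge requires Ag(I). Silver is a group-11 element; Ag(I) is therefore d¹⁰. A d¹⁰ ion has no crystal-field stabilisation preference between square planar and tetrahedral, so four ligands adopt the sterically favoured tetrahedral geometry. → tetrahedral.
For [Rh(en)₂]⁺: Summing ligand charges against the +1 overall charge gives an oxidation state of +1 for rhodium. Rh sits in group 9, so the d-electron count is 9 − 1 = 8. A 4d d⁸ ion has a large crystal-field splitting; square planar leaves the high-energy d_{x²−y²} orbital empty and maximises CFSE. → square planar.

[Rh(en)₂]⁺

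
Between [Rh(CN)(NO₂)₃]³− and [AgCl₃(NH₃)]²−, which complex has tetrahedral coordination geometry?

For [Rh(CN)(NO₂)₃]³−: Each cyanide is −1; each nitro (N-bound nitrite) is −1; balancing the −3 overall charge requires Rh(I). Group 9 minus oxidation state 1 gives a d⁸ configuration. A 4d d⁸ ion has a large crystal-field splitting; square planar leaves the high-energy d_{x²−y²} orbital empty and maximises CFSE. → square planar.
For [AgCl₃(NH₃)]²−: Each chloride is −1; ammonia is neutral; balancing the −2 overall charge requires Ag(I). Ag sits in group 11, so the d-electron count is 11 − 1 = 10. A d¹⁰ ion has no crystal-field stabilisation preference between square planar and tetrahedral, so four ligands adopt the sterically favoured tetrahedral geometry. → tetrahedral.

[AgCl₃(NH₃)]²−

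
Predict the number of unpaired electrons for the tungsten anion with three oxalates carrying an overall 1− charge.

1

Ligand charges: each oxalate is −2. With an overall charge of −1 the tungsten centre must be in the +5 oxidation state.
Group 6 minus oxidation state 5 gives a d¹ configuration.
Counting donor atoms: 3×oxalate (bidentate) → 6 donors. Coordination number = 6.
In an octahedral field the d¹ configuration is t₂g¹e_g⁰ (only one arrangement possible), giving 1 unpaired electron.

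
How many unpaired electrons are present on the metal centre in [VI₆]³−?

Each iodide is −1; balancing the −3 overall charge requires V(III).
V sits in group 5, so the d-electron count is 5 − 3 = 2.
In an octahedral field the d² configuration is t₂g²e_g⁰ (only one arrangement possible), giving 2 unpaired electrons.

2 unpaired electrons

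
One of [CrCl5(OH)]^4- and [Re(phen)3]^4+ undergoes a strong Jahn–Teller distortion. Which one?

[CrCl5(OH)]^4-: Ligand charges: each chloride is −1; each hydroxide is −1. With an overall charge of −4 the chromium centre must be in the +2 oxidation state. Group 6 minus oxidation state 2 gives a d⁴ configuration. Chloride and hydroxide are weak-field ligands for a first-row metal, so the complex is high-spin. The t₂g³e_g¹ (high-spin) configuration has an unevenly filled e_g set; the Jahn–Teller theorem predicts a tetragonal distortion (typically axial elongation) to lift the degeneracy.
[Re(phen)3]^4+: Summing ligand charges against the +4 overall charge gives an oxidation state of +4 for rhenium. Re sits in group 7, so the d-electron count is 7 − 4 = 3. The d³ configuration leaves the e_g set evenly filled (or empty) — no strong Jahn–Teller driving force.

[CrCl5(OH)]^4-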